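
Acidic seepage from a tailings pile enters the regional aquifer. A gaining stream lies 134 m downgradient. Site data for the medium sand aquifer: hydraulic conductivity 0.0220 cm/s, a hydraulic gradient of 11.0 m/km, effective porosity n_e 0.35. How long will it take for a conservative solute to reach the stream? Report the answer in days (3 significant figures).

224 days

K = 0.0220 cm/s × 864 = 19.01 m/d
Darcy flux q = K·i = 19.01 × 0.011 = 0.2091 m/d
v = Ki/n = 19.01·0.011/0.35 = 0.5974 m/d
t = L / v = 134 / 0.5974 = 224.3 d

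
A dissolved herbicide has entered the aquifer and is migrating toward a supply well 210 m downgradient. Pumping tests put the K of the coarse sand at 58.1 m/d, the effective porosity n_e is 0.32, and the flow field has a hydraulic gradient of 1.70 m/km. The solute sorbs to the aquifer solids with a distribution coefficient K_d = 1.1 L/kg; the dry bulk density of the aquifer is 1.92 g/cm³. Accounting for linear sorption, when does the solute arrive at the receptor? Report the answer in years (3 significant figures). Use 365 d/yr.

Darcy flux q = K·i = 58.1 × 0.0017 = 0.09877 m/d
v_s = q/n_e = 0.09877/0.32 = 0.3087 m/d
Retardation R = 1 + ρ_b·K_d/n = 1 + 1.92×1.1/0.32 = 7.600
Contaminant velocity v_c = v/R = 0.3087/7.600 = 0.04061 m/d
t = L/v_c = 210/0.04061 = 5171 d
   = 5171/365 = 14.2 yr

14.2 years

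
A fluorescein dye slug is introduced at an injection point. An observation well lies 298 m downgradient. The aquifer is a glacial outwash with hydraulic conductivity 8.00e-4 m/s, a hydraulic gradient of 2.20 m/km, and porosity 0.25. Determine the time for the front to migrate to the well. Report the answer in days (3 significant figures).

K = 8.00e-4 m/s × 86400 s/d = 69.12 m/d
Specific discharge q = 69.12 × 0.0022 = 0.1521 m/d
v_s = q/n_e = 0.1521/0.25 = 0.6083 m/d
t = L / v = 298 / 0.6083 = 489.9 d

490 days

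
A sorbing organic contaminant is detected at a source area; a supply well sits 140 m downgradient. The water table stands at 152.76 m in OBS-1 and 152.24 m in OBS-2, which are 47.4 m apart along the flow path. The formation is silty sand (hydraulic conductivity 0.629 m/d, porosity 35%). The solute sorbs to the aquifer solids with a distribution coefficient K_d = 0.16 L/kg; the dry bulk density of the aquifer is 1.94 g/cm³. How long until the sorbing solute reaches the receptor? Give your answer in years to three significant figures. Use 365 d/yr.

36.7 years

Hydraulic gradient i = (152.76 − 152.24) / 47.4 = 0.52 / 47.4 = 0.01097
Specific discharge q = 0.629 × 0.01097 = 0.006900 m/d
Average linear velocity = 0.006900 / 0.35 = 0.01972 m/d
Retardation R = 1 + ρ_b·K_d/n = 1 + 1.94×0.16/0.35 = 1.887
Contaminant velocity v_c = v/R = 0.01972/1.887 = 0.01045 m/d
t = L/v_c = 140/0.01045 = 13400 d
   = 13400/365 = 36.7 yr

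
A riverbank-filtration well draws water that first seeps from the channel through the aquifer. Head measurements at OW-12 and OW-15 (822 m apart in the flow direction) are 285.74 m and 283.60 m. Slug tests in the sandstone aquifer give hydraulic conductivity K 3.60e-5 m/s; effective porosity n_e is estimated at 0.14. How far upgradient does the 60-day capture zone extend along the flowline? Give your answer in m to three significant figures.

3.47 m

Hydraulic gradient i = (285.74 − 283.60) / 822 = 2.14 / 822 = 0.002603
K = 3.60e-5 m/s × 86400 s/d = 3.110 m/d
Darcy flux q = K·i = 3.110 × 0.002603 = 0.008098 m/d
Average linear velocity = 0.008098 / 0.14 = 0.05784 m/d
L = v × T = 0.05784 × 60 = 3.470 m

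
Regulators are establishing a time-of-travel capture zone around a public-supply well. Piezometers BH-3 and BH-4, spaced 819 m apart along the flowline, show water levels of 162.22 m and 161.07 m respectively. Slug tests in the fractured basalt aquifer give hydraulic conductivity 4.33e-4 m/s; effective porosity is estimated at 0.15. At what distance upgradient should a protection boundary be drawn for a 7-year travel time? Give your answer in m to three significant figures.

Hydraulic gradient i = (162.22 − 161.07) / 819 = 1.15 / 819 = 0.001404
K = 4.33e-4 m/s × 86400 s/d = 37.41 m/d
Darcy flux q = K·i = 37.41 × 0.001404 = 0.05253 m/d
v = Ki/n = 37.41·0.001404/0.15 = 0.3502 m/d
T = 7 yr × 365 = 2555 d
L = v × T = 0.3502 × 2555 = 894.8 m

895 m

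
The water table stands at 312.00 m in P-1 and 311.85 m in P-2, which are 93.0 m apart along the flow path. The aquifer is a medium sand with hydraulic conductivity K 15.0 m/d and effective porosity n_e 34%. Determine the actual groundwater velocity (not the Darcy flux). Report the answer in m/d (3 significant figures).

Hydraulic gradient i = (312.00 − 311.85) / 93.0 = 0.15 / 93.0 = 0.001613
Darcy flux q = K·i = 15.0 × 0.001613 = 0.02419 m/d
Average linear velocity = 0.02419 / 0.34 = 0.07116 m/d

0.0712 m/d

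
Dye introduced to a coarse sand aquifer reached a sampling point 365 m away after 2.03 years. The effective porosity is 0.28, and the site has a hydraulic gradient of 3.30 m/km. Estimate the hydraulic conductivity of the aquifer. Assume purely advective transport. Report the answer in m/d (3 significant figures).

t = 2.03 years = 740.9 d
v = L / t = 365 / 740.9 = 0.4926 m/d
K = v · n / i = 0.4926 × 0.28 / 0.0033 = 41.8 m/d

41.8 m/d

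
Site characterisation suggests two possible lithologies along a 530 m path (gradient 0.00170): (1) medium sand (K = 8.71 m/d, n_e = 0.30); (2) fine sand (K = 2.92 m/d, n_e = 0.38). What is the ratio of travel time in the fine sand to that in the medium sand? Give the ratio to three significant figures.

3.78

Unit 1 (medium sand): v = 8.71×0.0017/0.30 = 0.04936 m/d, t = 530/0.04936 = 10740 d
Unit 2 (fine sand): v = 2.92×0.0017/0.38 = 0.01306 m/d, t = 530/0.01306 = 40570 d
t(fine sand) / t(medium sand) = 40570/10740 = 3.78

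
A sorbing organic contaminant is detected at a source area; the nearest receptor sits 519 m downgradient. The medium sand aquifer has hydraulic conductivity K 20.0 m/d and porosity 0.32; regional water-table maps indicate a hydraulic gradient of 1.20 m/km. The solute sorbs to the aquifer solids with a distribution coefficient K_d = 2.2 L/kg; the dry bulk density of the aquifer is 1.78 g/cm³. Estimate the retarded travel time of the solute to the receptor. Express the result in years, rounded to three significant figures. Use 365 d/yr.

q = Ki = 20.0 × 0.0012 = 0.02400 m/d
Seepage velocity v = q / n = 0.02400 / 0.32 = 0.07500 m/d
Retardation R = 1 + ρ_b·K_d/n = 1 + 1.78×2.2/0.32 = 13.24
Contaminant velocity v_c = v/R = 0.07500/13.24 = 0.005666 m/d
t = L/v_c = 519/0.005666 = 91600 d
   = 91600/365 = 251 yr

251 years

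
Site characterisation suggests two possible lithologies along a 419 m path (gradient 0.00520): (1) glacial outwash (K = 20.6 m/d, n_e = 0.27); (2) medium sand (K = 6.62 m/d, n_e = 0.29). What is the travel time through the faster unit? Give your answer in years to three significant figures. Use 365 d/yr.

Unit 1 (glacial outwash): v = 20.6×0.0052/0.27 = 0.3967 m/d, t = 419/0.3967 = 1056 d
Unit 2 (medium sand): v = 6.62×0.0052/0.29 = 0.1187 m/d, t = 419/0.1187 = 3530 d
Faster: 1056 d / 365 = 2.89 yr

2.89 years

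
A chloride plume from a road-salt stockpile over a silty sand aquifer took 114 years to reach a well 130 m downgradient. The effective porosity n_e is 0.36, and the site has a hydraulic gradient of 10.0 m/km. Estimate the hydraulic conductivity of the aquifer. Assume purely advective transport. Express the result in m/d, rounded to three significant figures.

0.112 m/d

t = 114 years = 41610 d
v = L / t = 130 / 41610 = 0.003124 m/d
K = v · n / i = 0.003124 × 0.36 / 0.010 = 0.112 m/d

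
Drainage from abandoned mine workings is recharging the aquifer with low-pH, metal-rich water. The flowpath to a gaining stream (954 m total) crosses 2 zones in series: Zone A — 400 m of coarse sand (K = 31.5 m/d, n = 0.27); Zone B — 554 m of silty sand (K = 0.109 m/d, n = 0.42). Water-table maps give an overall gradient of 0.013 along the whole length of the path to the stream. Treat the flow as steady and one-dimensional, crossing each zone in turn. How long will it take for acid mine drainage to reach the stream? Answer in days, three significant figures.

140000 days

Continuity: the same q passes through each zone, so ΔH = q·Σ(L_j/K_j) — the zones act as resistances in series.
Σ(L/K) = 400/31.5 + 554/0.109 = 12.70 + 5083 = 5095 d
K_eq = L_total / Σ(L/K) = 954 / 5095 = 0.1872 m/d
q = K_eq · i = 0.1872 × 0.013 = 0.002434 m/d (same in every zone)
Zone A: v = q/n = 0.002434/0.27 = 0.009015 m/d → t_A = 400/0.009015 = 44370 d
Zone B: v = q/n = 0.002434/0.42 = 0.005795 m/d → t_B = 554/0.005795 = 95590 d
Total t = 44370 + 95590 = 140000 d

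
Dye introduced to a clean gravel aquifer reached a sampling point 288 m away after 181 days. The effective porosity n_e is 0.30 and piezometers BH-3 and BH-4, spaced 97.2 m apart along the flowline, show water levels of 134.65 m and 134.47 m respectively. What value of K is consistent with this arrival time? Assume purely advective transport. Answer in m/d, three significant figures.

258 m/d

Hydraulic gradient i = (134.65 − 134.47) / 97.2 = 0.18 / 97.2 = 0.001852
v = L / t = 288 / 181 = 1.591 m/d
K = v · n / i = 1.591 × 0.30 / 0.001852 = 258 m/d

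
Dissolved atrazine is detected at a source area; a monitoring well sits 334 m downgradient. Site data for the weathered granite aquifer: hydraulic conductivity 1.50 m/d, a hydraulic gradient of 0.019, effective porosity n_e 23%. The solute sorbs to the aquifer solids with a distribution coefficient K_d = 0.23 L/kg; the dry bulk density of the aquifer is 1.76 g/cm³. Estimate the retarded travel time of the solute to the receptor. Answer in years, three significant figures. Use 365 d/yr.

Specific discharge q = 1.50 × 0.019 = 0.02850 m/d
v = Ki/n = 1.50·0.019/0.23 = 0.1239 m/d
Retardation R = 1 + ρ_b·K_d/n = 1 + 1.76×0.23/0.23 = 2.760
Contaminant velocity v_c = v/R = 0.1239/2.760 = 0.04490 m/d
t = L/v_c = 334/0.04490 = 7439 d
   = 7439/365 = 20.4 yr

20.4 years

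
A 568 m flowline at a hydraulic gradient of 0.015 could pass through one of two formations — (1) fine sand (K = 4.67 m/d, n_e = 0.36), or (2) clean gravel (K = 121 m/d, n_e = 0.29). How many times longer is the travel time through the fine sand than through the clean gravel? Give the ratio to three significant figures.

32.2

Unit 1 (fine sand): v = 4.67×0.015/0.36 = 0.1946 m/d, t = 568/0.1946 = 2919 d
Unit 2 (clean gravel): v = 121×0.015/0.29 = 6.259 m/d, t = 568/6.259 = 90.75 d
t(fine sand) / t(clean gravel) = 2919/90.75 = 32.2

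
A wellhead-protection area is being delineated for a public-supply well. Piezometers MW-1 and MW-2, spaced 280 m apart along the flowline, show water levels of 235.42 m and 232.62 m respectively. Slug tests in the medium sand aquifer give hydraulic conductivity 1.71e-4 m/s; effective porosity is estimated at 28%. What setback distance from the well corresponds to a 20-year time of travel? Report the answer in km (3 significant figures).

Hydraulic gradient i = (235.42 − 232.62) / 280 = 2.80 / 280 = 0.01000
K = 1.71e-4 m/s × 86400 s/d = 14.77 m/d
Specific discharge q = 14.77 × 0.01000 = 0.1477 m/d
Average linear velocity = 0.1477 / 0.28 = 0.5277 m/d
T = 20 yr × 365 = 7300 d
L = v × T = 0.5277 × 7300 = 3852 m
   = 3.85 km

3.85 km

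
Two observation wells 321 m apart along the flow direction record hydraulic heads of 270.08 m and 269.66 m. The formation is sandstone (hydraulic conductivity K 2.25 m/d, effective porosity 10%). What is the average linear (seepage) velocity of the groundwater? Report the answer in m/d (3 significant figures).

Hydraulic gradient i = (270.08 − 269.66) / 321 = 0.42 / 321 = 0.001308
Specific discharge q = 2.25 × 0.001308 = 0.002944 m/d
Seepage velocity v = q / n = 0.002944 / 0.10 = 0.02944 m/d

0.0294 m/d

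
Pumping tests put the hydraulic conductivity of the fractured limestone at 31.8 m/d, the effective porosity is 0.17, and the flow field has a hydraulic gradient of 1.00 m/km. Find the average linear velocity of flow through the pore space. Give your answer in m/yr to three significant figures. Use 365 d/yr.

68.3 m/yr

Specific discharge q = 31.8 × 0.0010 = 0.03180 m/d
Seepage velocity v = q / n = 0.03180 / 0.17 = 0.1871 m/d
   = 0.1871 × 365 = 68.3 m/yr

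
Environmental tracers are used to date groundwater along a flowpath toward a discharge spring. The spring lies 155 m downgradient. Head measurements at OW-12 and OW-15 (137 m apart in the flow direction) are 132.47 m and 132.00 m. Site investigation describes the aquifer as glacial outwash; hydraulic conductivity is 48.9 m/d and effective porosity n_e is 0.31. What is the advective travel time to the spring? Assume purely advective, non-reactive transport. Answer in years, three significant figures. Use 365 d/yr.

Hydraulic gradient i = (132.47 − 132.00) / 137 = 0.47 / 137 = 0.003431
q = Ki = 48.9 × 0.003431 = 0.1678 m/d
Average linear velocity = 0.1678 / 0.31 = 0.5412 m/d
t = L / v = 155 / 0.5412 = 286.4 d
   = 286.4 / 365 = 0.785 yr

0.785 years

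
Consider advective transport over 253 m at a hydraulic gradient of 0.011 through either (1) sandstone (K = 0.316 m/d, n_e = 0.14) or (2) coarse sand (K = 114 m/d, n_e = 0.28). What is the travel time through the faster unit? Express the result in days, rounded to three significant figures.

56.5 days

Unit 1 (sandstone): v = 0.316×0.011/0.14 = 0.02483 m/d, t = 253/0.02483 = 10190 d
Unit 2 (coarse sand): v = 114×0.011/0.28 = 4.479 m/d, t = 253/4.479 = 56.49 d
Faster unit: t = 56.5 d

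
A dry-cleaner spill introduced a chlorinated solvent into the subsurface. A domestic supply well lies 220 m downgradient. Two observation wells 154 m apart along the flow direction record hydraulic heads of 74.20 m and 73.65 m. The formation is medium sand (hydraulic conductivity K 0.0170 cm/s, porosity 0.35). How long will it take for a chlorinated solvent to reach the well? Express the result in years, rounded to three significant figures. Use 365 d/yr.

Hydraulic gradient i = (74.20 − 73.65) / 154 = 0.55 / 154 = 0.003571
K = 0.0170 cm/s × 864 = 14.69 m/d
q = Ki = 14.69 × 0.003571 = 0.05246 m/d
v = Ki/n = 14.69·0.003571/0.35 = 0.1499 m/d
t = L / v = 220 / 0.1499 = 1468 d
   = 1468 / 365 = 4.02 yr

4.02 years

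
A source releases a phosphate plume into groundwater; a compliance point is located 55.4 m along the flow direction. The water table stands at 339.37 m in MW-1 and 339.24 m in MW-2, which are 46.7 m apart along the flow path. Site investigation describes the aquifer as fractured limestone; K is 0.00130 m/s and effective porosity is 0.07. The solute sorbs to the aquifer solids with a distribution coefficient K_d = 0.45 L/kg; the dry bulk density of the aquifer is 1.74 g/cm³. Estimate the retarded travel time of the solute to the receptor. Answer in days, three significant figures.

Hydraulic gradient i = (339.37 − 339.24) / 46.7 = 0.13 / 46.7 = 0.002784
K = 0.00130 m/s × 86400 s/d = 112.3 m/d
q = Ki = 112.3 × 0.002784 = 0.3127 m/d
v = Ki/n = 112.3·0.002784/0.07 = 4.467 m/d
Retardation R = 1 + ρ_b·K_d/n = 1 + 1.74×0.45/0.07 = 12.19
Contaminant velocity v_c = v/R = 4.467/12.19 = 0.3666 m/d
t = L/v_c = 55.4/0.3666 = 151.1 d

151 days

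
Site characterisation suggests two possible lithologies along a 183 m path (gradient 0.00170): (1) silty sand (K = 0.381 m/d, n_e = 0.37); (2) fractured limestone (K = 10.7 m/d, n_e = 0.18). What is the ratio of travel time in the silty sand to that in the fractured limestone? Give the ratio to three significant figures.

57.7

Unit 1 (silty sand): v = 0.381×0.0017/0.37 = 0.001751 m/d, t = 183/0.001751 = 104500 d
Unit 2 (fractured limestone): v = 10.7×0.0017/0.18 = 0.1011 m/d, t = 183/0.1011 = 1811 d
t(silty sand) / t(fractured limestone) = 104500/1811 = 57.7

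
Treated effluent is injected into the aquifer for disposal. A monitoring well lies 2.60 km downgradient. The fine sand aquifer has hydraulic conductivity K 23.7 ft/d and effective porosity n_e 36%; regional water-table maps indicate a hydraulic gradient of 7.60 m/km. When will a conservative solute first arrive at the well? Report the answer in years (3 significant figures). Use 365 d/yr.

K = 23.7 ft/d × 0.3048 = 7.224 m/d
Specific discharge q = 7.224 × 0.0076 = 0.05490 m/d
v = Ki/n = 7.224·0.0076/0.36 = 0.1525 m/d
L = 2.60 km = 2600 m
t = L / v = 2600 / 0.1525 = 17050 d
   = 17050 / 365 = 46.7 yr

46.7 years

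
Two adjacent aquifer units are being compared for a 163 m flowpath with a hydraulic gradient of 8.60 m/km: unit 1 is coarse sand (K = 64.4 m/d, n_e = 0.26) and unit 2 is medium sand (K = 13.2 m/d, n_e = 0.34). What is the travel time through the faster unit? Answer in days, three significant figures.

Unit 1 (coarse sand): v = 64.4×0.0086/0.26 = 2.130 m/d, t = 163/2.130 = 76.52 d
Unit 2 (medium sand): v = 13.2×0.0086/0.34 = 0.3339 m/d, t = 163/0.3339 = 488.2 d
Faster unit: t = 76.5 d

76.5 days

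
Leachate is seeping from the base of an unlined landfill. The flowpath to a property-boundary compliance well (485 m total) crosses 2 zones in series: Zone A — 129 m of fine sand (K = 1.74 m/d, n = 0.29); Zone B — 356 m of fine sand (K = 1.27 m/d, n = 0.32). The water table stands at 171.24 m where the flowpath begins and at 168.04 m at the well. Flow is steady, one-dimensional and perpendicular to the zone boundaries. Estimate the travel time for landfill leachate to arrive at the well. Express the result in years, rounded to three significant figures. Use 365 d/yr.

Total head drop ΔH = 171.24 − 168.04 = 3.20 m
Continuity: the same q passes through each zone, so ΔH = q·Σ(L_j/K_j) — the zones act as resistances in series.
Σ(L/K) = 129/1.74 + 356/1.27 = 74.14 + 280.3 = 354.5 d
q = ΔH / Σ(L/K) = 3.20 / 354.5 = 0.009028 m/d (same in every zone)
Zone A: v = q/n = 0.009028/0.29 = 0.03113 m/d → t_A = 129/0.03113 = 4144 d
Zone B: v = q/n = 0.009028/0.32 = 0.02821 m/d → t_B = 356/0.02821 = 12620 d
Total t = 4144 + 12620 = 16760 d
   = 16760 / 365 = 45.9 yr

45.9 years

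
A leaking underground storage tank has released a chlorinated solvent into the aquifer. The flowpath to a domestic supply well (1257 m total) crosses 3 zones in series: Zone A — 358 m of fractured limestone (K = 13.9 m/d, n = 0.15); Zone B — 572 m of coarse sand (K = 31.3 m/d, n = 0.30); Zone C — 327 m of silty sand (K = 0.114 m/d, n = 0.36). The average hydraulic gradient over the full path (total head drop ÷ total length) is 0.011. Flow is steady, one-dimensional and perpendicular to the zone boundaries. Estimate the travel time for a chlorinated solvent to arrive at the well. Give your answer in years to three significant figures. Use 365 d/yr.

198 years

For zones in series the flux q is common to all zones; the equivalent conductivity is the harmonic (thickness-weighted) mean, K_eq = L_total / Σ(L_j/K_j).
Σ(L/K) = 358/13.9 + 572/31.3 + 327/0.114 = 25.76 + 18.27 + 2868 = 2912 d
K_eq = L_total / Σ(L/K) = 1257 / 2912 = 0.4316 m/d
q = K_eq · i = 0.4316 × 0.011 = 0.004748 m/d (same in every zone)
Zone A: v = q/n = 0.004748/0.15 = 0.03165 m/d → t_A = 358/0.03165 = 11310 d
Zone B: v = q/n = 0.004748/0.30 = 0.01583 m/d → t_B = 572/0.01583 = 36140 d
Zone C: v = q/n = 0.004748/0.36 = 0.01319 m/d → t_C = 327/0.01319 = 24800 d
Total t = 11310 + 36140 + 24800 = 72250 d
   = 72250 / 365 = 198 yr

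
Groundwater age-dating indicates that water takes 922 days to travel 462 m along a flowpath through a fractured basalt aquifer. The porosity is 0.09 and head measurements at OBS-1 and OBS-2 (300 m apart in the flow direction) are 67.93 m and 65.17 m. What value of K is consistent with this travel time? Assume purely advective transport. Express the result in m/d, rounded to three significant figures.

Hydraulic gradient i = (67.93 − 65.17) / 300 = 2.76 / 300 = 0.009200
v = L / t = 462 / 922 = 0.5011 m/d
K = v · n / i = 0.5011 × 0.09 / 0.009200 = 4.90 m/d

4.90 m/d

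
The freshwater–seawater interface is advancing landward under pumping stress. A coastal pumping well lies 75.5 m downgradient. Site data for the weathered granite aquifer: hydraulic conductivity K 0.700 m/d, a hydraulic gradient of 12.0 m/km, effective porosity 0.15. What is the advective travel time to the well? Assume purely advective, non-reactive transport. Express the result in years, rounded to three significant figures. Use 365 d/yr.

3.69 years

q = Ki = 0.700 × 0.012 = 0.008400 m/d
Average linear velocity = 0.008400 / 0.15 = 0.05600 m/d
t = L / v = 75.5 / 0.05600 = 1348 d
   = 1348 / 365 = 3.69 yr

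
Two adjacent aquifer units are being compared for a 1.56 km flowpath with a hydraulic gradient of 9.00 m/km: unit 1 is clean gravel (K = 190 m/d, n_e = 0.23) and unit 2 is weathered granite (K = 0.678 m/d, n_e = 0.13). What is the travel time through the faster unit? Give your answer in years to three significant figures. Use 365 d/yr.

Unit 1 (clean gravel): v = 190×0.0090/0.23 = 7.435 m/d, t = 1560/7.435 = 209.8 d
Unit 2 (weathered granite): v = 0.678×0.0090/0.13 = 0.04694 m/d, t = 1560/0.04694 = 33240 d
Faster: 209.8 d / 365 = 0.575 yr

0.575 years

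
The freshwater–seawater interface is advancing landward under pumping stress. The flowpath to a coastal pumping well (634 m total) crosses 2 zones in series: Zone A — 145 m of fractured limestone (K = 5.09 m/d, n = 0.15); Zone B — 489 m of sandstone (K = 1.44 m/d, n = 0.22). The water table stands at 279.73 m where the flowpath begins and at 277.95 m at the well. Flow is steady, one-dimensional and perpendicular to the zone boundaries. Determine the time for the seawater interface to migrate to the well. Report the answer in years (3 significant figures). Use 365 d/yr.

73.3 years

Total head drop ΔH = 279.73 − 277.95 = 1.78 m
Continuity: the same q passes through each zone, so ΔH = q·Σ(L_j/K_j) — the zones act as resistances in series.
Σ(L/K) = 145/5.09 + 489/1.44 = 28.49 + 339.6 = 368.1 d
q = ΔH / Σ(L/K) = 1.78 / 368.1 = 0.004836 m/d (same in every zone)
Zone A: v = q/n = 0.004836/0.15 = 0.03224 m/d → t_A = 145/0.03224 = 4497 d
Zone B: v = q/n = 0.004836/0.22 = 0.02198 m/d → t_B = 489/0.02198 = 22250 d
Total t = 4497 + 22250 = 26740 d
   = 26740 / 365 = 73.3 yr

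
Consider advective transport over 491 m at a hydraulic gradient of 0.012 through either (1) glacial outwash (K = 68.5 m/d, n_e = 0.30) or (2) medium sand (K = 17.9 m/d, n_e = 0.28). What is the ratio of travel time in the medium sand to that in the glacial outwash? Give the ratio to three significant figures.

Unit 1 (glacial outwash): v = 68.5×0.012/0.30 = 2.740 m/d, t = 491/2.740 = 179.2 d
Unit 2 (medium sand): v = 17.9×0.012/0.28 = 0.7671 m/d, t = 491/0.7671 = 640.0 d
t(medium sand) / t(glacial outwash) = 640.0/179.2 = 3.57

3.57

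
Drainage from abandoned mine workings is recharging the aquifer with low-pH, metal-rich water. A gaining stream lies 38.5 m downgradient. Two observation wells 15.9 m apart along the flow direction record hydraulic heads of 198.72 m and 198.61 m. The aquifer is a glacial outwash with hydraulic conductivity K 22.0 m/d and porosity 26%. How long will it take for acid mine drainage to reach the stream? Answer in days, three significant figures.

65.8 days

Hydraulic gradient i = (198.72 − 198.61) / 15.9 = 0.11 / 15.9 = 0.006918
Darcy flux q = K·i = 22.0 × 0.006918 = 0.1522 m/d
Seepage velocity v = q / n = 0.1522 / 0.26 = 0.5854 m/d
t = L / v = 38.5 / 0.5854 = 65.77 d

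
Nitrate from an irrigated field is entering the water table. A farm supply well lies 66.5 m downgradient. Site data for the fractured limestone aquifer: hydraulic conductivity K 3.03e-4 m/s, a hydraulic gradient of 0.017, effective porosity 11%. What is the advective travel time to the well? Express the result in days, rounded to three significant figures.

K = 3.03e-4 m/s × 86400 s/d = 26.18 m/d
Darcy flux q = K·i = 26.18 × 0.017 = 0.4450 m/d
Average linear velocity = 0.4450 / 0.11 = 4.046 m/d
t = L / v = 66.5 / 4.046 = 16.44 d

16.4 days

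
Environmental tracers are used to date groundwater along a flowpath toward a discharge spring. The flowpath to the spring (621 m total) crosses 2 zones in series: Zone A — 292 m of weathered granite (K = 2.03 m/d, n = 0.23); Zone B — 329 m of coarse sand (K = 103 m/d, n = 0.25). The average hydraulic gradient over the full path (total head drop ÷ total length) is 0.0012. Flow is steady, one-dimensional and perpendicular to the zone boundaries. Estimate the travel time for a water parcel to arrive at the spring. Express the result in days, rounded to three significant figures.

For zones in series the flux q is common to all zones; the equivalent conductivity is the harmonic (thickness-weighted) mean, K_eq = L_total / Σ(L_j/K_j).
Σ(L/K) = 292/2.03 + 329/103 = 143.8 + 3.194 = 147.0 d
K_eq = L_total / Σ(L/K) = 621 / 147.0 = 4.223 m/d
q = K_eq · i = 4.223 × 0.0012 = 0.005068 m/d (same in every zone)
Zone A: v = q/n = 0.005068/0.23 = 0.02204 m/d → t_A = 292/0.02204 = 13250 d
Zone B: v = q/n = 0.005068/0.25 = 0.02027 m/d → t_B = 329/0.02027 = 16230 d
Total t = 13250 + 16230 = 29480 d

29500 days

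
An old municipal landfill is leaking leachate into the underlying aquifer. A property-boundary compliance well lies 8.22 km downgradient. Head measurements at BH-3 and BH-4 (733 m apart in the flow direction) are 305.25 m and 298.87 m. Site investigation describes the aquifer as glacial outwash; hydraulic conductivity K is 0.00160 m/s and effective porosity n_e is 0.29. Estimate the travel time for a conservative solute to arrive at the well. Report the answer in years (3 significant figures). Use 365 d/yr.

Hydraulic gradient i = (305.25 − 298.87) / 733 = 6.38 / 733 = 0.008704
K = 0.00160 m/s × 86400 s/d = 138.2 m/d
q = Ki = 138.2 × 0.008704 = 1.203 m/d
Average linear velocity = 1.203 / 0.29 = 4.149 m/d
L = 8.22 km = 8220 m
t = L / v = 8220 / 4.149 = 1981 d
   = 1981 / 365 = 5.43 yr

5.43 years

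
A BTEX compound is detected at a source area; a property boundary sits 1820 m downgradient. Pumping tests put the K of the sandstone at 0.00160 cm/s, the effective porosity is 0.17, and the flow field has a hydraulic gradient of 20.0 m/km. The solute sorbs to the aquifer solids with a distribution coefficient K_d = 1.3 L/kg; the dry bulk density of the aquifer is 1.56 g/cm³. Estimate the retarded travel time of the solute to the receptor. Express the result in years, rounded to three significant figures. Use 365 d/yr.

396 years

K = 0.00160 cm/s × 864 = 1.382 m/d
Darcy flux q = K·i = 1.382 × 0.020 = 0.02765 m/d
v = Ki/n = 1.382·0.020/0.17 = 0.1626 m/d
Retardation R = 1 + ρ_b·K_d/n = 1 + 1.56×1.3/0.17 = 12.93
Contaminant velocity v_c = v/R = 0.1626/12.93 = 0.01258 m/d
t = L/v_c = 1820/0.01258 = 144700 d
   = 144700/365 = 396 yr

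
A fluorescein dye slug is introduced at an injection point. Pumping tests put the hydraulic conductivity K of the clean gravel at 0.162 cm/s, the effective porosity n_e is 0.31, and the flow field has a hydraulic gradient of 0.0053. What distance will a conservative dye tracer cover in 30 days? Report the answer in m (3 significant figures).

71.8 m

K = 0.162 cm/s × 864 = 140.0 m/d
Specific discharge q = 140.0 × 0.0053 = 0.7418 m/d
v_s = q/n_e = 0.7418/0.31 = 2.393 m/d
L = v × T = 2.393 × 30 = 71.79 m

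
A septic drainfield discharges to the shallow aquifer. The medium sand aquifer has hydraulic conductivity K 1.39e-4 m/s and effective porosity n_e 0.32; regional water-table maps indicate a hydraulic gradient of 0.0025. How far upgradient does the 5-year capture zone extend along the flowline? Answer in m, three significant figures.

171 m

K = 1.39e-4 m/s × 86400 s/d = 12.01 m/d
Darcy flux q = K·i = 12.01 × 0.0025 = 0.03002 m/d
v = Ki/n = 12.01·0.0025/0.32 = 0.09382 m/d
T = 5 yr × 365 = 1825 d
L = v × T = 0.09382 × 1825 = 171.2 m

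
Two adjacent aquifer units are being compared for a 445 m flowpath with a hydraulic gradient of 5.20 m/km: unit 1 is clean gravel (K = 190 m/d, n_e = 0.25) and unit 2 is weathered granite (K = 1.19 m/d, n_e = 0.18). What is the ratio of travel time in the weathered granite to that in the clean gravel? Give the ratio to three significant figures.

Unit 1 (clean gravel): v = 190×0.0052/0.25 = 3.952 m/d, t = 445/3.952 = 112.6 d
Unit 2 (weathered granite): v = 1.19×0.0052/0.18 = 0.03438 m/d, t = 445/0.03438 = 12940 d
t(weathered granite) / t(clean gravel) = 12940/112.6 = 115

115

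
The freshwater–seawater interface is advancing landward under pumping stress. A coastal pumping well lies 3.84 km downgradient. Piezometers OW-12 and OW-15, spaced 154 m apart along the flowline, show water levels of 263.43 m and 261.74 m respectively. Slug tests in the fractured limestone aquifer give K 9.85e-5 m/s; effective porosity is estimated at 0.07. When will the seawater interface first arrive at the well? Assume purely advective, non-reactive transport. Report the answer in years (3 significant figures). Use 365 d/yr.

Hydraulic gradient i = (263.43 − 261.74) / 154 = 1.69 / 154 = 0.01097
K = 9.85e-5 m/s × 86400 s/d = 8.510 m/d
Darcy flux q = K·i = 8.510 × 0.01097 = 0.09339 m/d
v = Ki/n = 8.510·0.01097/0.07 = 1.334 m/d
L = 3.84 km = 3840 m
t = L / v = 3840 / 1.334 = 2878 d
   = 2878 / 365 = 7.89 yr

7.89 years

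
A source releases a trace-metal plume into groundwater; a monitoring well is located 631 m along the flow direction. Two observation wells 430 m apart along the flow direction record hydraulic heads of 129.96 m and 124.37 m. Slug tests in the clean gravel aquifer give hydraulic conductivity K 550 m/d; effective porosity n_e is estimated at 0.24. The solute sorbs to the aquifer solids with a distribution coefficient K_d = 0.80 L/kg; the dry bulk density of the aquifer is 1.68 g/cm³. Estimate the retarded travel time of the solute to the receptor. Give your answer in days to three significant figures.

140 days

Hydraulic gradient i = (129.96 − 124.37) / 430 = 5.59 / 430 = 0.01300
Specific discharge q = 550 × 0.01300 = 7.150 m/d
v = Ki/n = 550·0.01300/0.24 = 29.79 m/d
Retardation R = 1 + ρ_b·K_d/n = 1 + 1.68×0.80/0.24 = 6.600
Contaminant velocity v_c = v/R = 29.79/6.600 = 4.514 m/d
t = L/v_c = 631/4.514 = 139.8 d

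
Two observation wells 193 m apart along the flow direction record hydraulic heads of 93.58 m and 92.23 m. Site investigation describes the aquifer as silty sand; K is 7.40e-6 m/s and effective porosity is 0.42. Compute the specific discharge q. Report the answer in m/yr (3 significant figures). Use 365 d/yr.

Hydraulic gradient i = (93.58 − 92.23) / 193 = 1.35 / 193 = 0.006995
K = 7.40e-6 m/s × 86400 s/d = 0.6394 m/d
q = Ki = 0.6394 × 0.006995 = 0.004472 m/d
   = 0.004472 × 365 = 1.63 m/yr

1.63 m/yr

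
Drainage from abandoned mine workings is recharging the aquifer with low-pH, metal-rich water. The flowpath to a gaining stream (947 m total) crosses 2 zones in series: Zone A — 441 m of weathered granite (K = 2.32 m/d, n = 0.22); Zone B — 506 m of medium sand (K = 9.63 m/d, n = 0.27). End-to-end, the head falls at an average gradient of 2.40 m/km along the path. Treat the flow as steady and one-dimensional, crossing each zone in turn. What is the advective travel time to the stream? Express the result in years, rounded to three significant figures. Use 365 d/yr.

Steady 1-D flow in series ⇒ the Darcy flux q is identical in every zone and the zone head losses add (resistances L/K in series).
Σ(L/K) = 441/2.32 + 506/9.63 = 190.1 + 52.54 = 242.6 d
K_eq = L_total / Σ(L/K) = 947 / 242.6 = 3.903 m/d
q = K_eq · i = 3.903 × 0.0024 = 0.009367 m/d (same in every zone)
Zone A: v = q/n = 0.009367/0.22 = 0.04258 m/d → t_A = 441/0.04258 = 10360 d
Zone B: v = q/n = 0.009367/0.27 = 0.03469 m/d → t_B = 506/0.03469 = 14580 d
Total t = 10360 + 14580 = 24940 d
   = 24940 / 365 = 68.3 yr

68.3 years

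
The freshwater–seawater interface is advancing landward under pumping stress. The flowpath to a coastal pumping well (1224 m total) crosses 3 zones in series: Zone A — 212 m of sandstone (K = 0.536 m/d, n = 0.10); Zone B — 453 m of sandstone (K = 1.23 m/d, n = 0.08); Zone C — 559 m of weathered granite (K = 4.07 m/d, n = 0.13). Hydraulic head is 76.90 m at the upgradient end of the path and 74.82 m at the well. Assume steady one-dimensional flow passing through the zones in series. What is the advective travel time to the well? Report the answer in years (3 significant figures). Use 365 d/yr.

Total head drop ΔH = 76.90 − 74.82 = 2.08 m
Continuity: the same q passes through each zone, so ΔH = q·Σ(L_j/K_j) — the zones act as resistances in series.
Σ(L/K) = 212/0.536 + 453/1.23 + 559/4.07 = 395.5 + 368.3 + 137.3 = 901.2 d
q = ΔH / Σ(L/K) = 2.08 / 901.2 = 0.002308 m/d (same in every zone)
Zone A: v = q/n = 0.002308/0.10 = 0.02308 m/d → t_A = 212/0.02308 = 9185 d
Zone B: v = q/n = 0.002308/0.08 = 0.02885 m/d → t_B = 453/0.02885 = 15700 d
Zone C: v = q/n = 0.002308/0.13 = 0.01775 m/d → t_C = 559/0.01775 = 31480 d
Total t = 9185 + 15700 + 31480 = 56370 d
   = 56370 / 365 = 154 yr

154 years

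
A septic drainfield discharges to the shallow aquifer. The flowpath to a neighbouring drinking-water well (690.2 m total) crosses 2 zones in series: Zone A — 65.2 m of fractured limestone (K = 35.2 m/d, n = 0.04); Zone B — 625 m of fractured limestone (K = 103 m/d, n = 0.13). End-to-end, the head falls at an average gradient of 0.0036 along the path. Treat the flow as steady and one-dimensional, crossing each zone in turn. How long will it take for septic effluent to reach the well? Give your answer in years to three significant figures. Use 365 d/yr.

0.732 years

For zones in series the flux q is common to all zones; the equivalent conductivity is the harmonic (thickness-weighted) mean, K_eq = L_total / Σ(L_j/K_j).
Σ(L/K) = 65.2/35.2 + 625/103 = 1.852 + 6.068 = 7.920 d
K_eq = L_total / Σ(L/K) = 690.2 / 7.920 = 87.14 m/d
q = K_eq · i = 87.14 × 0.0036 = 0.3137 m/d (same in every zone)
Zone A: v = q/n = 0.3137/0.04 = 7.843 m/d → t_A = 65.2/7.843 = 8.313 d
Zone B: v = q/n = 0.3137/0.13 = 2.413 m/d → t_B = 625/2.413 = 259.0 d
Total t = 8.313 + 259.0 = 267.3 d
   = 267.3 / 365 = 0.732 yr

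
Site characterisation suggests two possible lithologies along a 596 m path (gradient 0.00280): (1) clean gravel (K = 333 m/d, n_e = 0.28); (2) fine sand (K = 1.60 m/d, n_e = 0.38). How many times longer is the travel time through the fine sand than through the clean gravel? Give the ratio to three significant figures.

Unit 1 (clean gravel): v = 333×0.0028/0.28 = 3.330 m/d, t = 596/3.330 = 179.0 d
Unit 2 (fine sand): v = 1.60×0.0028/0.38 = 0.01179 m/d, t = 596/0.01179 = 50550 d
t(fine sand) / t(clean gravel) = 50550/179.0 = 282

282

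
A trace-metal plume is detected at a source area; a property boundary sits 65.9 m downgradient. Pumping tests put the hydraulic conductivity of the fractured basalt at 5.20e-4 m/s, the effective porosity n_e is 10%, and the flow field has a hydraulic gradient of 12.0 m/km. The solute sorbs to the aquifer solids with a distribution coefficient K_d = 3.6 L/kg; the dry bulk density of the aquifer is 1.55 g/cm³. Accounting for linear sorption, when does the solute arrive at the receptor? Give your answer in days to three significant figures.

694 days

K = 5.20e-4 m/s × 86400 s/d = 44.93 m/d
Specific discharge q = 44.93 × 0.012 = 0.5391 m/d
v_s = q/n_e = 0.5391/0.10 = 5.391 m/d
Retardation R = 1 + ρ_b·K_d/n = 1 + 1.55×3.6/0.10 = 56.80
Contaminant velocity v_c = v/R = 5.391/56.80 = 0.09492 m/d
t = L/v_c = 65.9/0.09492 = 694.3 d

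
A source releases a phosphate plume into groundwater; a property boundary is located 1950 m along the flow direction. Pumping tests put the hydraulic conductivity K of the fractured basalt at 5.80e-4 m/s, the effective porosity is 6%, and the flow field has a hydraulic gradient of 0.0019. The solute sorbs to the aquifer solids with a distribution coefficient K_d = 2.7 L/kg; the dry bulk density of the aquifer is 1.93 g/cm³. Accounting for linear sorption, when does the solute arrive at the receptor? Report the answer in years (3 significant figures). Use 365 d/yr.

K = 5.80e-4 m/s × 86400 s/d = 50.11 m/d
Darcy flux q = K·i = 50.11 × 0.0019 = 0.09521 m/d
v_s = q/n_e = 0.09521/0.06 = 1.587 m/d
Retardation R = 1 + ρ_b·K_d/n = 1 + 1.93×2.7/0.06 = 87.85
Contaminant velocity v_c = v/R = 1.587/87.85 = 0.01806 m/d
t = L/v_c = 1950/0.01806 = 108000 d
   = 108000/365 = 296 yr

296 years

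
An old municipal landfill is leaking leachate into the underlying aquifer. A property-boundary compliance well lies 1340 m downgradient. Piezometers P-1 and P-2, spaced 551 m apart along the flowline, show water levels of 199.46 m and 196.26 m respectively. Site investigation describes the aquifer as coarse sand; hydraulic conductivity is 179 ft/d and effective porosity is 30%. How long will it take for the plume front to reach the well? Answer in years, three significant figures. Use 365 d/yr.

Hydraulic gradient i = (199.46 − 196.26) / 551 = 3.20 / 551 = 0.005808
K = 179 ft/d × 0.3048 = 54.56 m/d
Darcy flux q = K·i = 54.56 × 0.005808 = 0.3169 m/d
Average linear velocity = 0.3169 / 0.30 = 1.056 m/d
t = L / v = 1340 / 1.056 = 1269 d
   = 1269 / 365 = 3.48 yr

3.48 years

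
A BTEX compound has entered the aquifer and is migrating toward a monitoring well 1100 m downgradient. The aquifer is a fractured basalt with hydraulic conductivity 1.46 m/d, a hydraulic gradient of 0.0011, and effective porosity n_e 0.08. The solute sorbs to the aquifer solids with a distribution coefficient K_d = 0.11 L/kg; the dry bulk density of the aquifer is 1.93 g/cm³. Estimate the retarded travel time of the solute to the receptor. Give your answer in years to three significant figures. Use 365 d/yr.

q = Ki = 1.46 × 0.0011 = 0.001606 m/d
Average linear velocity = 0.001606 / 0.08 = 0.02008 m/d
Retardation R = 1 + ρ_b·K_d/n = 1 + 1.93×0.11/0.08 = 3.654
Contaminant velocity v_c = v/R = 0.02008/3.654 = 0.005494 m/d
t = L/v_c = 1100/0.005494 = 200200 d
   = 200200/365 = 549 yr

549 years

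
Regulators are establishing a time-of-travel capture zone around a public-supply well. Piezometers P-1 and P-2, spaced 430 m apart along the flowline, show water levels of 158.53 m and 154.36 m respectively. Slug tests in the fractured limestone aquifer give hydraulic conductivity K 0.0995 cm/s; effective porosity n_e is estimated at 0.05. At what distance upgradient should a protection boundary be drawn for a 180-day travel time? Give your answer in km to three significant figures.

3.00 km

Hydraulic gradient i = (158.53 − 154.36) / 430 = 4.17 / 430 = 0.009698
K = 0.0995 cm/s × 864 = 85.97 m/d
q = Ki = 85.97 × 0.009698 = 0.8337 m/d
v = Ki/n = 85.97·0.009698/0.05 = 16.67 m/d
L = v × T = 16.67 × 180 = 3001 m
   = 3.00 km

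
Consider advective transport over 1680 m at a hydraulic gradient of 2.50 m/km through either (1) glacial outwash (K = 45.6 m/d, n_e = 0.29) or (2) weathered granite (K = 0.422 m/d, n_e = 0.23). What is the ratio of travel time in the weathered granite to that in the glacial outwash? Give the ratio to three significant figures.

85.7

Unit 1 (glacial outwash): v = 45.6×0.0025/0.29 = 0.3931 m/d, t = 1680/0.3931 = 4274 d
Unit 2 (weathered granite): v = 0.422×0.0025/0.23 = 0.004587 m/d, t = 1680/0.004587 = 366300 d
t(weathered granite) / t(glacial outwash) = 366300/4274 = 85.7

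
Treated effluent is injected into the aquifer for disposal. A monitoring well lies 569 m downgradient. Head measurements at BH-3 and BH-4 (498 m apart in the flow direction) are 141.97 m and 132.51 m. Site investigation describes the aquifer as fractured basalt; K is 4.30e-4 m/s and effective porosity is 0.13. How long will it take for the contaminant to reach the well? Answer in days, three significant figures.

105 days

Hydraulic gradient i = (141.97 − 132.51) / 498 = 9.46 / 498 = 0.01900
K = 4.30e-4 m/s × 86400 s/d = 37.15 m/d
Specific discharge q = 37.15 × 0.01900 = 0.7057 m/d
Average linear velocity = 0.7057 / 0.13 = 5.429 m/d
t = L / v = 569 / 5.429 = 104.8 d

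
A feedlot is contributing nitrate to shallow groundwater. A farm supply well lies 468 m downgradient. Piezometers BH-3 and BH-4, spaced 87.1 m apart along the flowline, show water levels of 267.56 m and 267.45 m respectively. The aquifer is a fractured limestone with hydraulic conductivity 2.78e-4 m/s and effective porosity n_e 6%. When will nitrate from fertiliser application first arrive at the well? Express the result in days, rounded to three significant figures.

Hydraulic gradient i = (267.56 − 267.45) / 87.1 = 0.11 / 87.1 = 0.001263
K = 2.78e-4 m/s × 86400 s/d = 24.02 m/d
Specific discharge q = 24.02 × 0.001263 = 0.03033 m/d
v = Ki/n = 24.02·0.001263/0.06 = 0.5056 m/d
t = L / v = 468 / 0.5056 = 925.7 d

926 days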